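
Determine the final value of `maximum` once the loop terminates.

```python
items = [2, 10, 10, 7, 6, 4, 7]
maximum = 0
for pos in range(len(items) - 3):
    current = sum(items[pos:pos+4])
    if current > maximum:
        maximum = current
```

Let's trace through this code step by step.

Initialize: items = [2, 10, 10, 7, 6, 4, 7]
Initialize: maximum = 0
Entering loop: for pos in range(len(items) - 3):
After iteration 1: pos = 0, maximum = 29, current = 29
After iteration 2: pos = 1, maximum = 33, current = 33
After iteration 3: pos = 2, maximum = 33, current = 27
After iteration 4: pos = 3, maximum = 33, current = 24
Loop ends.

Final answer: 33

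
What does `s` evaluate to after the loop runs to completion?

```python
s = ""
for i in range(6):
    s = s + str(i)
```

Let's trace through this code step by step.

Initialize: s = ''
Entering loop: for i in range(6):
After iteration 1: i = 0, s = '0'
After iteration 2: i = 1, s = '01'
After iteration 3: i = 2, s = '012'
After iteration 4: i = 3, s = '0123'
After iteration 5: i = 4, s = '01234'
After iteration 6: i = 5, s = '012345'
Loop ends.

Final answer: '012345'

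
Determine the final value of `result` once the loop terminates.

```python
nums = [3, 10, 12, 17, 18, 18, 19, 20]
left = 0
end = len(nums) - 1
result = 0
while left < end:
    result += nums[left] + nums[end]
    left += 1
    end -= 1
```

Let's trace through this code step by step.

Initialize: nums = [3, 10, 12, 17, 18, 18, 19, 20]
Initialize: left = 0
Initialize: end = 7
Initialize: result = 0
Entering loop: while left < end:
After iteration 1: left = 1, end = 6, result = 23
After iteration 2: left = 2, end = 5, result = 52
After iteration 3: left = 3, end = 4, result = 82
After iteration 4: left = 4, end = 3, result = 117
Loop ends.

Final answer: 117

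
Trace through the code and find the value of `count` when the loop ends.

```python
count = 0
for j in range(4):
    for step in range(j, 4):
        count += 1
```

Let's trace through this code step by step.

Initialize: count = 0
Entering loop: for j in range(4):
After iteration 1: j = 0, count = 4
After iteration 2: j = 1, count = 7
After iteration 3: j = 2, count = 9
After iteration 4: j = 3, count = 10
Loop ends.

Final answer: 10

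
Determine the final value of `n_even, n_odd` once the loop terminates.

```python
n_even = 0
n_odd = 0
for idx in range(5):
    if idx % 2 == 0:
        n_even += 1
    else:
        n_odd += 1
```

Let's trace through this code step by step.

Initialize: n_even = 0
Initialize: n_odd = 0
Entering loop: for idx in range(5):
After iteration 1: idx = 0, n_even = 1, n_odd = 0
After iteration 2: idx = 1, n_even = 1, n_odd = 1
After iteration 3: idx = 2, n_even = 2, n_odd = 1
After iteration 4: idx = 3, n_even = 2, n_odd = 2
After iteration 5: idx = 4, n_even = 3, n_odd = 2
Loop ends.

Final answer: 3, 2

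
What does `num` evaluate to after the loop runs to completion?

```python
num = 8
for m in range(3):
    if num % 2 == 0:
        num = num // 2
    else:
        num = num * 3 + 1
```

Let's trace through this code step by step.

Initialize: num = 8
Entering loop: for m in range(3):
After iteration 1: m = 0, num = 4
After iteration 2: m = 1, num = 2
After iteration 3: m = 2, num = 1
Loop ends.

Final answer: 1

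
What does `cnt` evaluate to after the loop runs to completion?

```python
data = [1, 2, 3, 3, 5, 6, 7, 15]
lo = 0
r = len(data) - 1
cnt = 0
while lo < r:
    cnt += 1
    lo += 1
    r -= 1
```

Let's trace through this code step by step.

Initialize: data = [1, 2, 3, 3, 5, 6, 7, 15]
Initialize: lo = 0
Initialize: r = 7
Initialize: cnt = 0
Entering loop: while lo < r:
After iteration 1: lo = 1, r = 6, cnt = 1
After iteration 2: lo = 2, r = 5, cnt = 2
After iteration 3: lo = 3, r = 4, cnt = 3
After iteration 4: lo = 4, r = 3, cnt = 4
Loop ends.

Final answer: 4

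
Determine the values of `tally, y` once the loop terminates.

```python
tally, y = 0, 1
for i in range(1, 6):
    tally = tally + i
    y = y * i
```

Let's trace through this code step by step.

Initialize: tally = 0
Initialize: y = 1
Entering loop: for i in range(1, 6):
After iteration 1: i = 1, tally = 1, y = 1
After iteration 2: i = 2, tally = 3, y = 2
After iteration 3: i = 3, tally = 6, y = 6
After iteration 4: i = 4, tally = 10, y = 24
After iteration 5: i = 5, tally = 15, y = 120
Loop ends.

Final answer: 15, 120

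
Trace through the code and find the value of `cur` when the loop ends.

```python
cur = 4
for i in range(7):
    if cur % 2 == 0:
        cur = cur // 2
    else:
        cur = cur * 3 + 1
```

Let's trace through this code step by step.

Initialize: cur = 4
Entering loop: for i in range(7):
After iteration 1: i = 0, cur = 2
After iteration 2: i = 1, cur = 1
After iteration 3: i = 2, cur = 4
After iteration 4: i = 3, cur = 2
After iteration 5: i = 4, cur = 1
After iteration 6: i = 5, cur = 4
After iteration 7: i = 6, cur = 2
Loop ends.

Final answer: 2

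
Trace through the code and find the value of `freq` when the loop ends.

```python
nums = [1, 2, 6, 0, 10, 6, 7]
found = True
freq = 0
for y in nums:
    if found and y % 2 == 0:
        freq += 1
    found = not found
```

Let's trace through this code step by step.

Initialize: nums = [1, 2, 6, 0, 10, 6, 7]
Initialize: found = True
Initialize: freq = 0
Entering loop: for y in nums:
After iteration 1: y = 1, found = False, freq = 0
After iteration 2: y = 2, found = True, freq = 0
After iteration 3: y = 6, found = False, freq = 1
After iteration 4: y = 0, found = True, freq = 1
After iteration 5: y = 10, found = False, freq = 2
After iteration 6: y = 6, found = True, freq = 2
After iteration 7: y = 7, found = False, freq = 2
Loop ends.

Final answer: 2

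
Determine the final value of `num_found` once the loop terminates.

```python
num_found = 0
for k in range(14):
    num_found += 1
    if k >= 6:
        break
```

Let's trace through this code step by step.

Initialize: num_found = 0
Entering loop: for k in range(14):
After iteration 1: k = 0, num_found = 1
After iteration 2: k = 1, num_found = 2
After iteration 3: k = 2, num_found = 3
After iteration 4: k = 3, num_found = 4
After iteration 5: k = 4, num_found = 5
After iteration 6: k = 5, num_found = 6
After iteration 7: k = 6, num_found = 7
Loop ends.

Final answer: 7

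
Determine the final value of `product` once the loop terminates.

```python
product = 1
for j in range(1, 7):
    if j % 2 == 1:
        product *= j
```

Let's trace through this code step by step.

Initialize: product = 1
Entering loop: for j in range(1, 7):
After iteration 1: j = 1, product = 1
After iteration 2: j = 2, product = 1
After iteration 3: j = 3, product = 3
After iteration 4: j = 4, product = 3
After iteration 5: j = 5, product = 15
After iteration 6: j = 6, product = 15
Loop ends.

Final answer: 15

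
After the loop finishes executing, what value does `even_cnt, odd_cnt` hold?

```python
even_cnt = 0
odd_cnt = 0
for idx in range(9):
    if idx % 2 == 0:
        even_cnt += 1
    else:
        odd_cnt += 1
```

Let's trace through this code step by step.

Initialize: even_cnt = 0
Initialize: odd_cnt = 0
Entering loop: for idx in range(9):
After iteration 1: idx = 0, even_cnt = 1, odd_cnt = 0
After iteration 2: idx = 1, even_cnt = 1, odd_cnt = 1
After iteration 3: idx = 2, even_cnt = 2, odd_cnt = 1
After iteration 4: idx = 3, even_cnt = 2, odd_cnt = 2
After iteration 5: idx = 4, even_cnt = 3, odd_cnt = 2
After iteration 6: idx = 5, even_cnt = 3, odd_cnt = 3
After iteration 7: idx = 6, even_cnt = 4, odd_cnt = 3
After iteration 8: idx = 7, even_cnt = 4, odd_cnt = 4
After iteration 9: idx = 8, even_cnt = 5, odd_cnt = 4
Loop ends.

Final answer: 5, 4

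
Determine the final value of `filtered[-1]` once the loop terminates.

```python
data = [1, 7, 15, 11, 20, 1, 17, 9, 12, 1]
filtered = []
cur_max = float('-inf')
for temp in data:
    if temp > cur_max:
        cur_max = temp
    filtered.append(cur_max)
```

Let's trace through this code step by step.

Initialize: data = [1, 7, 15, 11, 20, 1, 17, 9, 12, 1]
Initialize: filtered = []
Initialize: cur_max = -inf
Entering loop: for temp in data:
After iteration 1: temp = 1, filtered = [1], cur_max = 1
After iteration 2: temp = 7, filtered = [1, 7], cur_max = 7
After iteration 3: temp = 15, filtered = [1, 7, 15], cur_max = 15
After iteration 4: temp = 11, filtered = [1, 7, 15, 15], cur_max = 15
After iteration 5: temp = 20, filtered = [1, 7, 15, 15, 20], cur_max = 20
After iteration 6: temp = 1, filtered = [1, 7, 15, 15, 20, 20], cur_max = 20
After iteration 7: temp = 17, filtered = [1, 7, 15, 15, 20, 20, 20], cur_max = 20
After iteration 8: temp = 9, filtered = [1, 7, 15, 15, 20, 20, 20, 20], cur_max = 20
After iteration 9: temp = 12, filtered = [1, 7, 15, 15, 20, 20, 20, 20, 20], cur_max = 20
After iteration 10: temp = 1, filtered = [1, 7, 15, 15, 20, 20, 20, 20, 20, 20], cur_max = 20
Loop ends.
filtered[-1] = 20

Final answer: 20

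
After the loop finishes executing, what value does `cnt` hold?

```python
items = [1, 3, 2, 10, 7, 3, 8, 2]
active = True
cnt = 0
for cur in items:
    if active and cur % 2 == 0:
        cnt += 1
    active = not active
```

Let's trace through this code step by step.

Initialize: items = [1, 3, 2, 10, 7, 3, 8, 2]
Initialize: active = True
Initialize: cnt = 0
Entering loop: for cur in items:
After iteration 1: cur = 1, active = False, cnt = 0
After iteration 2: cur = 3, active = True, cnt = 0
After iteration 3: cur = 2, active = False, cnt = 1
After iteration 4: cur = 10, active = True, cnt = 1
After iteration 5: cur = 7, active = False, cnt = 1
After iteration 6: cur = 3, active = True, cnt = 1
After iteration 7: cur = 8, active = False, cnt = 2
After iteration 8: cur = 2, active = True, cnt = 2
Loop ends.

Final answer: 2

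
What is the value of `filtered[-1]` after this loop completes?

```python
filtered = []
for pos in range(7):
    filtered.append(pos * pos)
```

Let's trace through this code step by step.

Initialize: filtered = []
Entering loop: for pos in range(7):
After iteration 1: pos = 0, filtered = [0]
After iteration 2: pos = 1, filtered = [0, 1]
After iteration 3: pos = 2, filtered = [0, 1, 4]
After iteration 4: pos = 3, filtered = [0, 1, 4, 9]
After iteration 5: pos = 4, filtered = [0, 1, 4, 9, 16]
After iteration 6: pos = 5, filtered = [0, 1, 4, 9, 16, 25]
After iteration 7: pos = 6, filtered = [0, 1, 4, 9, 16, 25, 36]
Loop ends.
filtered[-1] = 36

Final answer: 36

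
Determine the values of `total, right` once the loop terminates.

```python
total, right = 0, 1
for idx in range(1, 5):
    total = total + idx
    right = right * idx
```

Let's trace through this code step by step.

Initialize: total = 0
Initialize: right = 1
Entering loop: for idx in range(1, 5):
After iteration 1: idx = 1, total = 1, right = 1
After iteration 2: idx = 2, total = 3, right = 2
After iteration 3: idx = 3, total = 6, right = 6
After iteration 4: idx = 4, total = 10, right = 24
Loop ends.

Final answer: 10, 24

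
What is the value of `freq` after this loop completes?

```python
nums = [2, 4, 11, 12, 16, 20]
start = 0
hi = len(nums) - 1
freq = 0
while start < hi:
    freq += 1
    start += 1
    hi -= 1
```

Let's trace through this code step by step.

Initialize: nums = [2, 4, 11, 12, 16, 20]
Initialize: start = 0
Initialize: hi = 5
Initialize: freq = 0
Entering loop: while start < hi:
After iteration 1: start = 1, hi = 4, freq = 1
After iteration 2: start = 2, hi = 3, freq = 2
After iteration 3: start = 3, hi = 2, freq = 3
Loop ends.

Final answer: 3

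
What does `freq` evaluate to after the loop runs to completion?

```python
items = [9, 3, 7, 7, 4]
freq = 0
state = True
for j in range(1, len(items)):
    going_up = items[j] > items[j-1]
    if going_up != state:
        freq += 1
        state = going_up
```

Let's trace through this code step by step.

Initialize: items = [9, 3, 7, 7, 4]
Initialize: freq = 0
Initialize: state = True
Entering loop: for j in range(1, len(items)):
After iteration 1: j = 1, freq = 1, state = False, going_up = False
After iteration 2: j = 2, freq = 2, state = True, going_up = True
After iteration 3: j = 3, freq = 3, state = False, going_up = False
After iteration 4: j = 4, freq = 3, state = False, going_up = False
Loop ends.

Final answer: 3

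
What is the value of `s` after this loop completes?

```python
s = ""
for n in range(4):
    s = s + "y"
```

Let's trace through this code step by step.

Initialize: s = ''
Entering loop: for n in range(4):
After iteration 1: n = 0, s = 'y'
After iteration 2: n = 1, s = 'yy'
After iteration 3: n = 2, s = 'yyy'
After iteration 4: n = 3, s = 'yyyy'
Loop ends.

Final answer: 'yyyy'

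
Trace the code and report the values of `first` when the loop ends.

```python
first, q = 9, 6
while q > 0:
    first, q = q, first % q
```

Let's trace through this code step by step.

Initialize: first = 9
Initialize: q = 6
Entering loop: while q > 0:
After iteration 1: first = 6, q = 3
After iteration 2: first = 3, q = 0
Loop ends.

Final answer: 3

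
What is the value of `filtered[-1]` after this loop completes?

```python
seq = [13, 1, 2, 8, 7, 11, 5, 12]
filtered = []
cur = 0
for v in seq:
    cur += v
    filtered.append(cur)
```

Let's trace through this code step by step.

Initialize: seq = [13, 1, 2, 8, 7, 11, 5, 12]
Initialize: filtered = []
Initialize: cur = 0
Entering loop: for v in seq:
After iteration 1: v = 13, filtered = [13], cur = 13
After iteration 2: v = 1, filtered = [13, 14], cur = 14
After iteration 3: v = 2, filtered = [13, 14, 16], cur = 16
After iteration 4: v = 8, filtered = [13, 14, 16, 24], cur = 24
After iteration 5: v = 7, filtered = [13, 14, 16, 24, 31], cur = 31
After iteration 6: v = 11, filtered = [13, 14, 16, 24, 31, 42], cur = 42
After iteration 7: v = 5, filtered = [13, 14, 16, 24, 31, 42, 47], cur = 47
After iteration 8: v = 12, filtered = [13, 14, 16, 24, 31, 42, 47, 59], cur = 59
Loop ends.
filtered[-1] = 59

Final answer: 59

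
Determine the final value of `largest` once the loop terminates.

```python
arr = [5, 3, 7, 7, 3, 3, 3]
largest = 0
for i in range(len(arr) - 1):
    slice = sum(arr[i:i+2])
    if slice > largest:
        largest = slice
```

Let's trace through this code step by step.

Initialize: arr = [5, 3, 7, 7, 3, 3, 3]
Initialize: largest = 0
Entering loop: for i in range(len(arr) - 1):
After iteration 1: i = 0, largest = 8, slice = 8
After iteration 2: i = 1, largest = 10, slice = 10
After iteration 3: i = 2, largest = 14, slice = 14
After iteration 4: i = 3, largest = 14, slice = 10
After iteration 5: i = 4, largest = 14, slice = 6
After iteration 6: i = 5, largest = 14, slice = 6
Loop ends.

Final answer: 14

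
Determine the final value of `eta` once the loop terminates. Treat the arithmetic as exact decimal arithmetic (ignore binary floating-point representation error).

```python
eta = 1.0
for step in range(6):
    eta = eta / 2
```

Let's trace through this code step by step.

Initialize: eta = 1.0
Entering loop: for step in range(6):
After iteration 1: step = 0, eta = 0.5
After iteration 2: step = 1, eta = 0.25
After iteration 3: step = 2, eta = 0.125
After iteration 4: step = 3, eta = 0.0625
After iteration 5: step = 4, eta = 0.03125
After iteration 6: step = 5, eta = 0.015625
Loop ends.

Final answer: 0.015625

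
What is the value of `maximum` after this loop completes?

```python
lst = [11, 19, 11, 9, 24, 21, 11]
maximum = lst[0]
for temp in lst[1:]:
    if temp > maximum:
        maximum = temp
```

Let's trace through this code step by step.

Initialize: lst = [11, 19, 11, 9, 24, 21, 11]
Initialize: maximum = 11
Entering loop: for temp in lst[1:]:
After iteration 1: temp = 19, maximum = 19
After iteration 2: temp = 11, maximum = 19
After iteration 3: temp = 9, maximum = 19
After iteration 4: temp = 24, maximum = 24
After iteration 5: temp = 21, maximum = 24
After iteration 6: temp = 11, maximum = 24
Loop ends.

Final answer: 24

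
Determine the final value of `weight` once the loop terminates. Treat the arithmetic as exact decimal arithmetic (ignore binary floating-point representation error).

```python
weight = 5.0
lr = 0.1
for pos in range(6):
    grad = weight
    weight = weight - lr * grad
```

Let's trace through this code step by step.

Initialize: weight = 5.0
Initialize: lr = 0.1
Entering loop: for pos in range(6):
After iteration 1: pos = 0, weight = 4.5, grad = 5.0
After iteration 2: pos = 1, weight = 4.05, grad = 4.5
After iteration 3: pos = 2, weight = 3.645, grad = 4.05
After iteration 4: pos = 3, weight = 3.2805, grad = 3.645
After iteration 5: pos = 4, weight = 2.95245, grad = 3.2805
After iteration 6: pos = 5, weight = 2.657205, grad = 2.95245
Loop ends.

Final answer: 2.657205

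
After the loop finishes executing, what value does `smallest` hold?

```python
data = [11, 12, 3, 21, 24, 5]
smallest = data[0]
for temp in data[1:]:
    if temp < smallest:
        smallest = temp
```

Let's trace through this code step by step.

Initialize: data = [11, 12, 3, 21, 24, 5]
Initialize: smallest = 11
Entering loop: for temp in data[1:]:
After iteration 1: temp = 12, smallest = 11
After iteration 2: temp = 3, smallest = 3
After iteration 3: temp = 21, smallest = 3
After iteration 4: temp = 24, smallest = 3
After iteration 5: temp = 5, smallest = 3
Loop ends.

Final answer: 3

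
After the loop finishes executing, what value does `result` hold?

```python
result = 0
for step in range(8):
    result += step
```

Let's trace through this code step by step.

Initialize: result = 0
Entering loop: for step in range(8):
After iteration 1: step = 0, result = 0
After iteration 2: step = 1, result = 1
After iteration 3: step = 2, result = 3
After iteration 4: step = 3, result = 6
After iteration 5: step = 4, result = 10
After iteration 6: step = 5, result = 15
After iteration 7: step = 6, result = 21
After iteration 8: step = 7, result = 28
Loop ends.

Final answer: 28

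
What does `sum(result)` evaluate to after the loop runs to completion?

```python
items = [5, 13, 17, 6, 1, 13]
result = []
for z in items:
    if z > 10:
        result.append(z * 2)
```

Let's trace through this code step by step.

Initialize: items = [5, 13, 17, 6, 1, 13]
Initialize: result = []
Entering loop: for z in items:
After iteration 1: z = 5, result = []
After iteration 2: z = 13, result = [26]
After iteration 3: z = 17, result = [26, 34]
After iteration 4: z = 6, result = [26, 34]
After iteration 5: z = 1, result = [26, 34]
After iteration 6: z = 13, result = [26, 34, 26]
Loop ends.
sum(result) = 86

Final answer: 86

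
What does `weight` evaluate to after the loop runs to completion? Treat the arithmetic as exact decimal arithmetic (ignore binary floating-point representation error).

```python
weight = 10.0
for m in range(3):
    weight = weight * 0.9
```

Let's trace through this code step by step.

Initialize: weight = 10.0
Entering loop: for m in range(3):
After iteration 1: m = 0, weight = 9.0
After iteration 2: m = 1, weight = 8.1
After iteration 3: m = 2, weight = 7.29
Loop ends.

Final answer: 7.29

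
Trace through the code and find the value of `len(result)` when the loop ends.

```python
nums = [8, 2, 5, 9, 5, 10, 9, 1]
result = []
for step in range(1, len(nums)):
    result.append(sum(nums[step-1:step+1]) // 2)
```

Let's trace through this code step by step.

Initialize: nums = [8, 2, 5, 9, 5, 10, 9, 1]
Initialize: result = []
Entering loop: for step in range(1, len(nums)):
After iteration 1: step = 1, result = [5]
After iteration 2: step = 2, result = [5, 3]
After iteration 3: step = 3, result = [5, 3, 7]
After iteration 4: step = 4, result = [5, 3, 7, 7]
After iteration 5: step = 5, result = [5, 3, 7, 7, 7]
After iteration 6: step = 6, result = [5, 3, 7, 7, 7, 9]
After iteration 7: step = 7, result = [5, 3, 7, 7, 7, 9, 5]
Loop ends.
len(result) = 7

Final answer: 7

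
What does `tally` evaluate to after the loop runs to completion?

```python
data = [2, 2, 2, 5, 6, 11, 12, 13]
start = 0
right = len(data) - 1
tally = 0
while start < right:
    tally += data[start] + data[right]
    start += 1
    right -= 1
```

Let's trace through this code step by step.

Initialize: data = [2, 2, 2, 5, 6, 11, 12, 13]
Initialize: start = 0
Initialize: right = 7
Initialize: tally = 0
Entering loop: while start < right:
After iteration 1: start = 1, right = 6, tally = 15
After iteration 2: start = 2, right = 5, tally = 29
After iteration 3: start = 3, right = 4, tally = 42
After iteration 4: start = 4, right = 3, tally = 53
Loop ends.

Final answer: 53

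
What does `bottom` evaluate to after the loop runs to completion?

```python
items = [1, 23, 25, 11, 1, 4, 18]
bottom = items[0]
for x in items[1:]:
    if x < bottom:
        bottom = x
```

Let's trace through this code step by step.

Initialize: items = [1, 23, 25, 11, 1, 4, 18]
Initialize: bottom = 1
Entering loop: for x in items[1:]:
After iteration 1: x = 23, bottom = 1
After iteration 2: x = 25, bottom = 1
After iteration 3: x = 11, bottom = 1
After iteration 4: x = 1, bottom = 1
After iteration 5: x = 4, bottom = 1
After iteration 6: x = 18, bottom = 1
Loop ends.

Final answer: 1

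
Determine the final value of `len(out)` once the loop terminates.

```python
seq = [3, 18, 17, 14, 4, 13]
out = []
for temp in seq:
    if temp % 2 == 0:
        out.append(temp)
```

Let's trace through this code step by step.

Initialize: seq = [3, 18, 17, 14, 4, 13]
Initialize: out = []
Entering loop: for temp in seq:
After iteration 1: temp = 3, out = []
After iteration 2: temp = 18, out = [18]
After iteration 3: temp = 17, out = [18]
After iteration 4: temp = 14, out = [18, 14]
After iteration 5: temp = 4, out = [18, 14, 4]
After iteration 6: temp = 13, out = [18, 14, 4]
Loop ends.
len(out) = 3

Final answer: 3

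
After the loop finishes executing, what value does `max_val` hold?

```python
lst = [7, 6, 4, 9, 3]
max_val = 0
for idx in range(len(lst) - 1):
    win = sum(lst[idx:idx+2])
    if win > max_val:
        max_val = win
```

Let's trace through this code step by step.

Initialize: lst = [7, 6, 4, 9, 3]
Initialize: max_val = 0
Entering loop: for idx in range(len(lst) - 1):
After iteration 1: idx = 0, max_val = 13, win = 13
After iteration 2: idx = 1, max_val = 13, win = 10
After iteration 3: idx = 2, max_val = 13, win = 13
After iteration 4: idx = 3, max_val = 13, win = 12
Loop ends.

Final answer: 13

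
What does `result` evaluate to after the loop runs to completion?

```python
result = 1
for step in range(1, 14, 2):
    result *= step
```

Let's trace through this code step by step.

Initialize: result = 1
Entering loop: for step in range(1, 14, 2):
After iteration 1: step = 1, result = 1
After iteration 2: step = 3, result = 3
After iteration 3: step = 5, result = 15
After iteration 4: step = 7, result = 105
After iteration 5: step = 9, result = 945
After iteration 6: step = 11, result = 10395
After iteration 7: step = 13, result = 135135
Loop ends.

Final answer: 135135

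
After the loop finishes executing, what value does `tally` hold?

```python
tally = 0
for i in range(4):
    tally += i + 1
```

Let's trace through this code step by step.

Initialize: tally = 0
Entering loop: for i in range(4):
After iteration 1: i = 0, tally = 1
After iteration 2: i = 1, tally = 3
After iteration 3: i = 2, tally = 6
After iteration 4: i = 3, tally = 10
Loop ends.

Final answer: 10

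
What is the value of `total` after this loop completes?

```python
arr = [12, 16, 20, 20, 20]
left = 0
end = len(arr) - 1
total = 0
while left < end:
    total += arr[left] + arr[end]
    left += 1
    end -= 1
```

Let's trace through this code step by step.

Initialize: arr = [12, 16, 20, 20, 20]
Initialize: left = 0
Initialize: end = 4
Initialize: total = 0
Entering loop: while left < end:
After iteration 1: left = 1, end = 3, total = 32
After iteration 2: left = 2, end = 2, total = 68
Loop ends.

Final answer: 68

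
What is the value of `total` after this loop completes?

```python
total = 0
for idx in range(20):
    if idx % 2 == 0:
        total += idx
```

Let's trace through this code step by step.

Initialize: total = 0
Entering loop: for idx in range(20):
After iteration 1: idx = 0, total = 0
After iteration 2: idx = 1, total = 0
After iteration 3: idx = 2, total = 2
After iteration 4: idx = 3, total = 2
After iteration 5: idx = 4, total = 6
After iteration 6: idx = 5, total = 6
After iteration 7: idx = 6, total = 12
After iteration 8: idx = 7, total = 12
After iteration 9: idx = 8, total = 20
After iteration 10: idx = 9, total = 20
After iteration 11: idx = 10, total = 30
After iteration 12: idx = 11, total = 30
After iteration 13: idx = 12, total = 42
After iteration 14: idx = 13, total = 42
After iteration 15: idx = 14, total = 56
After iteration 16: idx = 15, total = 56
After iteration 17: idx = 16, total = 72
After iteration 18: idx = 17, total = 72
After iteration 19: idx = 18, total = 90
After iteration 20: idx = 19, total = 90
Loop ends.

Final answer: 90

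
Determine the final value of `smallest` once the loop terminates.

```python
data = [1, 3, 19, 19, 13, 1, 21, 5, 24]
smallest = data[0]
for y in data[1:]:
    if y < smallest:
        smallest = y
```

Let's trace through this code step by step.

Initialize: data = [1, 3, 19, 19, 13, 1, 21, 5, 24]
Initialize: smallest = 1
Entering loop: for y in data[1:]:
After iteration 1: y = 3, smallest = 1
After iteration 2: y = 19, smallest = 1
After iteration 3: y = 19, smallest = 1
After iteration 4: y = 13, smallest = 1
After iteration 5: y = 1, smallest = 1
After iteration 6: y = 21, smallest = 1
After iteration 7: y = 5, smallest = 1
After iteration 8: y = 24, smallest = 1
Loop ends.

Final answer: 1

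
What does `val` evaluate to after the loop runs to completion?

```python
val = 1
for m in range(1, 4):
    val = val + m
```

Let's trace through this code step by step.

Initialize: val = 1
Entering loop: for m in range(1, 4):
After iteration 1: m = 1, val = 2
After iteration 2: m = 2, val = 4
After iteration 3: m = 3, val = 7
Loop ends.

Final answer: 7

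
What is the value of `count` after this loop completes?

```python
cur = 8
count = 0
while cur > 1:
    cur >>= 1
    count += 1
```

Let's trace through this code step by step.

Initialize: cur = 8
Initialize: count = 0
Entering loop: while cur > 1:
After iteration 1: cur = 4, count = 1
After iteration 2: cur = 2, count = 2
After iteration 3: cur = 1, count = 3
Loop ends.

Final answer: 3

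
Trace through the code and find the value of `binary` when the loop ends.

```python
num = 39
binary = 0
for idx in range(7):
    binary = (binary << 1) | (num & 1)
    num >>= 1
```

Let's trace through this code step by step.

Initialize: num = 39
Initialize: binary = 0
Entering loop: for idx in range(7):
After iteration 1: idx = 0, num = 19, binary = 1
After iteration 2: idx = 1, num = 9, binary = 3
After iteration 3: idx = 2, num = 4, binary = 7
After iteration 4: idx = 3, num = 2, binary = 14
After iteration 5: idx = 4, num = 1, binary = 28
After iteration 6: idx = 5, num = 0, binary = 57
After iteration 7: idx = 6, num = 0, binary = 114
Loop ends.

Final answer: 114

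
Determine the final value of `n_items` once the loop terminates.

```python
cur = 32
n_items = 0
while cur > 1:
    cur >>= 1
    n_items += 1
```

Let's trace through this code step by step.

Initialize: cur = 32
Initialize: n_items = 0
Entering loop: while cur > 1:
After iteration 1: cur = 16, n_items = 1
After iteration 2: cur = 8, n_items = 2
After iteration 3: cur = 4, n_items = 3
After iteration 4: cur = 2, n_items = 4
After iteration 5: cur = 1, n_items = 5
Loop ends.

Final answer: 5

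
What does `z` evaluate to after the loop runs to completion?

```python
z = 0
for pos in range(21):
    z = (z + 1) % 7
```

Let's trace through this code step by step.

Initialize: z = 0
Entering loop: for pos in range(21):
After iteration 1: pos = 0, z = 1
After iteration 2: pos = 1, z = 2
After iteration 3: pos = 2, z = 3
After iteration 4: pos = 3, z = 4
After iteration 5: pos = 4, z = 5
After iteration 6: pos = 5, z = 6
After iteration 7: pos = 6, z = 0
After iteration 8: pos = 7, z = 1
After iteration 9: pos = 8, z = 2
After iteration 10: pos = 9, z = 3
After iteration 11: pos = 10, z = 4
After iteration 12: pos = 11, z = 5
After iteration 13: pos = 12, z = 6
After iteration 14: pos = 13, z = 0
After iteration 15: pos = 14, z = 1
After iteration 16: pos = 15, z = 2
After iteration 17: pos = 16, z = 3
After iteration 18: pos = 17, z = 4
After iteration 19: pos = 18, z = 5
After iteration 20: pos = 19, z = 6
After iteration 21: pos = 20, z = 0
Loop ends.

Final answer: 0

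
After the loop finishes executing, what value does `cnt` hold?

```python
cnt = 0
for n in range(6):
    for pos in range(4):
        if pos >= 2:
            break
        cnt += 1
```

Let's trace through this code step by step.

Initialize: cnt = 0
Entering loop: for n in range(6):
After iteration 1: n = 0, cnt = 2
After iteration 2: n = 1, cnt = 4
After iteration 3: n = 2, cnt = 6
After iteration 4: n = 3, cnt = 8
After iteration 5: n = 4, cnt = 10
After iteration 6: n = 5, cnt = 12
Loop ends.

Final answer: 12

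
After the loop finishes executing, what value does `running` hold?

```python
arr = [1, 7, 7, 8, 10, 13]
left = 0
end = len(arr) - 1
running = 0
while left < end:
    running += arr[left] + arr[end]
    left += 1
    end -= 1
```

Let's trace through this code step by step.

Initialize: arr = [1, 7, 7, 8, 10, 13]
Initialize: left = 0
Initialize: end = 5
Initialize: running = 0
Entering loop: while left < end:
After iteration 1: left = 1, end = 4, running = 14
After iteration 2: left = 2, end = 3, running = 31
After iteration 3: left = 3, end = 2, running = 46
Loop ends.

Final answer: 46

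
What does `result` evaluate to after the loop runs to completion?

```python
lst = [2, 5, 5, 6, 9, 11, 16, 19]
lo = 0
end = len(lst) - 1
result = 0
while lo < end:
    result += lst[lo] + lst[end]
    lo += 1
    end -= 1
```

Let's trace through this code step by step.

Initialize: lst = [2, 5, 5, 6, 9, 11, 16, 19]
Initialize: lo = 0
Initialize: end = 7
Initialize: result = 0
Entering loop: while lo < end:
After iteration 1: lo = 1, end = 6, result = 21
After iteration 2: lo = 2, end = 5, result = 42
After iteration 3: lo = 3, end = 4, result = 58
After iteration 4: lo = 4, end = 3, result = 73
Loop ends.

Final answer: 73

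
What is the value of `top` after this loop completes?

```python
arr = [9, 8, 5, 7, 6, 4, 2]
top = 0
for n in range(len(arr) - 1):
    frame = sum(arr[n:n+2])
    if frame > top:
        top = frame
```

Let's trace through this code step by step.

Initialize: arr = [9, 8, 5, 7, 6, 4, 2]
Initialize: top = 0
Entering loop: for n in range(len(arr) - 1):
After iteration 1: n = 0, top = 17, frame = 17
After iteration 2: n = 1, top = 17, frame = 13
After iteration 3: n = 2, top = 17, frame = 12
After iteration 4: n = 3, top = 17, frame = 13
After iteration 5: n = 4, top = 17, frame = 10
After iteration 6: n = 5, top = 17, frame = 6
Loop ends.

Final answer: 17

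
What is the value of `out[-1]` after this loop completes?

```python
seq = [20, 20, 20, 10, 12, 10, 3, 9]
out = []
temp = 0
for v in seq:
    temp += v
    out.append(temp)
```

Let's trace through this code step by step.

Initialize: seq = [20, 20, 20, 10, 12, 10, 3, 9]
Initialize: out = []
Initialize: temp = 0
Entering loop: for v in seq:
After iteration 1: v = 20, out = [20], temp = 20
After iteration 2: v = 20, out = [20, 40], temp = 40
After iteration 3: v = 20, out = [20, 40, 60], temp = 60
After iteration 4: v = 10, out = [20, 40, 60, 70], temp = 70
After iteration 5: v = 12, out = [20, 40, 60, 70, 82], temp = 82
After iteration 6: v = 10, out = [20, 40, 60, 70, 82, 92], temp = 92
After iteration 7: v = 3, out = [20, 40, 60, 70, 82, 92, 95], temp = 95
After iteration 8: v = 9, out = [20, 40, 60, 70, 82, 92, 95, 104], temp = 104
Loop ends.
out[-1] = 104

Final answer: 104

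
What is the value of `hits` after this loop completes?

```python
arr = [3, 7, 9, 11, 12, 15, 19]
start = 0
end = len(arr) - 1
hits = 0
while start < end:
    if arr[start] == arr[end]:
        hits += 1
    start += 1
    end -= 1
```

Let's trace through this code step by step.

Initialize: arr = [3, 7, 9, 11, 12, 15, 19]
Initialize: start = 0
Initialize: end = 6
Initialize: hits = 0
Entering loop: while start < end:
After iteration 1: start = 1, end = 5, hits = 0
After iteration 2: start = 2, end = 4, hits = 0
After iteration 3: start = 3, end = 3, hits = 0
Loop ends.

Final answer: 0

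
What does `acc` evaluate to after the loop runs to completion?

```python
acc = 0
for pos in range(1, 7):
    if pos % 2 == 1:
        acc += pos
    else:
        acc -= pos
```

Let's trace through this code step by step.

Initialize: acc = 0
Entering loop: for pos in range(1, 7):
After iteration 1: pos = 1, acc = 1
After iteration 2: pos = 2, acc = -1
After iteration 3: pos = 3, acc = 2
After iteration 4: pos = 4, acc = -2
After iteration 5: pos = 5, acc = 3
After iteration 6: pos = 6, acc = -3
Loop ends.

Final answer: -3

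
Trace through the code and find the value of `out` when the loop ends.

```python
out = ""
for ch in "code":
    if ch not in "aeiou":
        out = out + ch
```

Let's trace through this code step by step.

Initialize: out = ''
Entering loop: for ch in "code":
After iteration 1: ch = 'c', out = 'c'
After iteration 2: ch = 'o', out = 'c'
After iteration 3: ch = 'd', out = 'cd'
After iteration 4: ch = 'e', out = 'cd'
Loop ends.

Final answer: 'cd'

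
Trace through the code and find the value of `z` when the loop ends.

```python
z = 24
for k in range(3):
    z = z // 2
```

Let's trace through this code step by step.

Initialize: z = 24
Entering loop: for k in range(3):
After iteration 1: k = 0, z = 12
After iteration 2: k = 1, z = 6
After iteration 3: k = 2, z = 3
Loop ends.

Final answer: 3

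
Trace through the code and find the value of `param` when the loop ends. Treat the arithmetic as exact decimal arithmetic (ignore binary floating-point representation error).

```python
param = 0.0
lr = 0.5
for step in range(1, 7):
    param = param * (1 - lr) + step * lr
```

Let's trace through this code step by step.

Initialize: param = 0.0
Initialize: lr = 0.5
Entering loop: for step in range(1, 7):
After iteration 1: step = 1, param = 0.5
After iteration 2: step = 2, param = 1.25
After iteration 3: step = 3, param = 2.125
After iteration 4: step = 4, param = 3.0625
After iteration 5: step = 5, param = 4.03125
After iteration 6: step = 6, param = 5.015625
Loop ends.

Final answer: 5.015625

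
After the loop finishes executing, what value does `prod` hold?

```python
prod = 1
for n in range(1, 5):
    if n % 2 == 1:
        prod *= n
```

Let's trace through this code step by step.

Initialize: prod = 1
Entering loop: for n in range(1, 5):
After iteration 1: n = 1, prod = 1
After iteration 2: n = 2, prod = 1
After iteration 3: n = 3, prod = 3
After iteration 4: n = 4, prod = 3
Loop ends.

Final answer: 3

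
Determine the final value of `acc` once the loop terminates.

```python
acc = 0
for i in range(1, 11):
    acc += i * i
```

Let's trace through this code step by step.

Initialize: acc = 0
Entering loop: for i in range(1, 11):
After iteration 1: i = 1, acc = 1
After iteration 2: i = 2, acc = 5
After iteration 3: i = 3, acc = 14
After iteration 4: i = 4, acc = 30
After iteration 5: i = 5, acc = 55
After iteration 6: i = 6, acc = 91
After iteration 7: i = 7, acc = 140
After iteration 8: i = 8, acc = 204
After iteration 9: i = 9, acc = 285
After iteration 10: i = 10, acc = 385
Loop ends.

Final answer: 385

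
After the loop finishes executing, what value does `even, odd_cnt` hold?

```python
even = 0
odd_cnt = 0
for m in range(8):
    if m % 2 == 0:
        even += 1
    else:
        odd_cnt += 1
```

Let's trace through this code step by step.

Initialize: even = 0
Initialize: odd_cnt = 0
Entering loop: for m in range(8):
After iteration 1: m = 0, even = 1, odd_cnt = 0
After iteration 2: m = 1, even = 1, odd_cnt = 1
After iteration 3: m = 2, even = 2, odd_cnt = 1
After iteration 4: m = 3, even = 2, odd_cnt = 2
After iteration 5: m = 4, even = 3, odd_cnt = 2
After iteration 6: m = 5, even = 3, odd_cnt = 3
After iteration 7: m = 6, even = 4, odd_cnt = 3
After iteration 8: m = 7, even = 4, odd_cnt = 4
Loop ends.

Final answer: 4, 4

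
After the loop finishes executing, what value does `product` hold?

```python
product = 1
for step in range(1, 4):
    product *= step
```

Let's trace through this code step by step.

Initialize: product = 1
Entering loop: for step in range(1, 4):
After iteration 1: step = 1, product = 1
After iteration 2: step = 2, product = 2
After iteration 3: step = 3, product = 6
Loop ends.

Final answer: 6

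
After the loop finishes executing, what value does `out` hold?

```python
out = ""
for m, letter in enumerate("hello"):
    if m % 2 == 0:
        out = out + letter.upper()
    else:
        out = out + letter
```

Let's trace through this code step by step.

Initialize: out = ''
Entering loop: for m, letter in enumerate("hello"):
After iteration 1: m = 0, letter = 'h', out = 'H'
After iteration 2: m = 1, letter = 'e', out = 'He'
After iteration 3: m = 2, letter = 'l', out = 'HeL'
After iteration 4: m = 3, letter = 'l', out = 'HeLl'
After iteration 5: m = 4, letter = 'o', out = 'HeLlO'
Loop ends.

Final answer: 'HeLlO'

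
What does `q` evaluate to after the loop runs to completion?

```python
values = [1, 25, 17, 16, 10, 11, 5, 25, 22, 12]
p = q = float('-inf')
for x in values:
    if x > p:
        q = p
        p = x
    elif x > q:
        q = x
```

Let's trace through this code step by step.

Initialize: values = [1, 25, 17, 16, 10, 11, 5, 25, 22, 12]
Initialize: p = -inf
Initialize: q = -inf
Entering loop: for x in values:
After iteration 1: x = 1, p = 1, q = -inf
After iteration 2: x = 25, p = 25, q = 1
After iteration 3: x = 17, p = 25, q = 17
After iteration 4: x = 16, p = 25, q = 17
After iteration 5: x = 10, p = 25, q = 17
After iteration 6: x = 11, p = 25, q = 17
After iteration 7: x = 5, p = 25, q = 17
After iteration 8: x = 25, p = 25, q = 25
After iteration 9: x = 22, p = 25, q = 25
After iteration 10: x = 12, p = 25, q = 25
Loop ends.

Final answer: 25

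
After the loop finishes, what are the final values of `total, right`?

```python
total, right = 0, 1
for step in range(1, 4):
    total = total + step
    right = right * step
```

Let's trace through this code step by step.

Initialize: total = 0
Initialize: right = 1
Entering loop: for step in range(1, 4):
After iteration 1: step = 1, total = 1, right = 1
After iteration 2: step = 2, total = 3, right = 2
After iteration 3: step = 3, total = 6, right = 6
Loop ends.

Final answer: 6, 6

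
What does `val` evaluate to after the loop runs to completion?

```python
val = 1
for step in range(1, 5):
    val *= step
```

Let's trace through this code step by step.

Initialize: val = 1
Entering loop: for step in range(1, 5):
After iteration 1: step = 1, val = 1
After iteration 2: step = 2, val = 2
After iteration 3: step = 3, val = 6
After iteration 4: step = 4, val = 24
Loop ends.

Final answer: 24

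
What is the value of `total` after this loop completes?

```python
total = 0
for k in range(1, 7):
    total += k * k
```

Let's trace through this code step by step.

Initialize: total = 0
Entering loop: for k in range(1, 7):
After iteration 1: k = 1, total = 1
After iteration 2: k = 2, total = 5
After iteration 3: k = 3, total = 14
After iteration 4: k = 4, total = 30
After iteration 5: k = 5, total = 55
After iteration 6: k = 6, total = 91
Loop ends.

Final answer: 91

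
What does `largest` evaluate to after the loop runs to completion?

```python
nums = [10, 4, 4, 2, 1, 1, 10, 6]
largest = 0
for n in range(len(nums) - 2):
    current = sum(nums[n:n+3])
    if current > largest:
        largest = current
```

Let's trace through this code step by step.

Initialize: nums = [10, 4, 4, 2, 1, 1, 10, 6]
Initialize: largest = 0
Entering loop: for n in range(len(nums) - 2):
After iteration 1: n = 0, largest = 18, current = 18
After iteration 2: n = 1, largest = 18, current = 10
After iteration 3: n = 2, largest = 18, current = 7
After iteration 4: n = 3, largest = 18, current = 4
After iteration 5: n = 4, largest = 18, current = 12
After iteration 6: n = 5, largest = 18, current = 17
Loop ends.

Final answer: 18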